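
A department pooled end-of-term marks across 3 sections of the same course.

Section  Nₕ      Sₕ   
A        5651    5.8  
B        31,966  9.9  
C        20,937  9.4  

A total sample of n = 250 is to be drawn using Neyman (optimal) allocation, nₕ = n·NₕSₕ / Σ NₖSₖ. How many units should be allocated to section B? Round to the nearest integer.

145

A: NₕSₕ = 5651·5.8 = 32775.8
B: NₕSₕ = 31966·9.9 = 316463.4
C: NₕSₕ = 20937·9.4 = 196807.8
Σ NₕSₕ = 546047.
n_B = 250·316463.4/546047 = 144.888... → 145.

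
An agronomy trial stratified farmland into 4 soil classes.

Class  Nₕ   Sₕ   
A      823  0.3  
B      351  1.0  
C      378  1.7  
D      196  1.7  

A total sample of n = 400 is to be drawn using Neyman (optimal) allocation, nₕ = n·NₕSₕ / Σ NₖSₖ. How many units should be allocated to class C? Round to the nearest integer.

Σ NₕSₕ = 823·0.3 + 351·1.0 + 378·1.7 + 196·1.7 = 1573.7.
Share for C: 642.6/1573.7 = 0.40834.
n_C = 400 × 0.40834 = 163.335... → 163.

163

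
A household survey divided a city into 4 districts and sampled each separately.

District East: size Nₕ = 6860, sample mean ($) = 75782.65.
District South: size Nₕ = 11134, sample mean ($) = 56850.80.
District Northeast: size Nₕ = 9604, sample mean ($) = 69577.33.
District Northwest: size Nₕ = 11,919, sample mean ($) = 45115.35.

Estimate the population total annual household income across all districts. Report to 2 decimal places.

2358796320.17

Population total = Σ Nₕ·x̄ₕ (each stratum's size times its mean).
6860·75782.65 + 11134·56850.80 + 9604·69577.33 + 11919·45115.35 = 519868979 + 632976807.2 + 668220677.32 + 537729856.65 = 2358796320.17.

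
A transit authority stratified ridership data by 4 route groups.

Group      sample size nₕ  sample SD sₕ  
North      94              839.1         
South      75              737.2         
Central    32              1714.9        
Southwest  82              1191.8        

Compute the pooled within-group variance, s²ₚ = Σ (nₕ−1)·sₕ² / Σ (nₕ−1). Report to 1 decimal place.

Degrees of freedom: 93 + 74 + 31 + 81 = 279.
Σ(nₕ−1)sₕ² = 93·704088.81 + 74·543463.84 + 31·2940882.01 + 81·1420387.24 = 311915292.24.
s²ₚ = 311915292.24 / 279 = 1117975.958... → 1117976.0.

1117976.0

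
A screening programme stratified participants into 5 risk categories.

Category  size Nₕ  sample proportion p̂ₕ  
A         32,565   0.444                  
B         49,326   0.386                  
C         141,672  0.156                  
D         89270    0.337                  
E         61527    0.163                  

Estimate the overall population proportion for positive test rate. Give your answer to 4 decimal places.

Wₕ = Nₕ/N with N = 374360: 0.0870, 0.1318, 0.3784, 0.2385, 0.1644.
p̂_st = 0.0870·0.444 + 0.1318·0.386 + 0.3784·0.156 + 0.2385·0.337 + 0.1644·0.163 ≈ 0.255669... → 0.2557.

0.2557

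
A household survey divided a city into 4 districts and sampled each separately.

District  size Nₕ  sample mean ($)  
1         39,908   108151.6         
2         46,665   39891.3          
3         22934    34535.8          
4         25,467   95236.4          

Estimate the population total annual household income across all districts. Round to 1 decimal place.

Estimate total by summing Nₕ·x̄ₕ over strata.
39908·108151.6 + 46665·39891.3 + 22934·34535.8 + 25467·95236.4 = 4316114052.8 + 1861527514.5 + 792044037.2 + 2425385398.8 = 9395071003.3.

9395071003.3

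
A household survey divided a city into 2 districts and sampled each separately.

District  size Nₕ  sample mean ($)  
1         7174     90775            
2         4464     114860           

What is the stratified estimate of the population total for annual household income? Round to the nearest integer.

1: 7174·90775 = 651219850
2: 4464·114860 = 512735040
τ̂ = Σ Nₕx̄ₕ = 1163954890.

1163954890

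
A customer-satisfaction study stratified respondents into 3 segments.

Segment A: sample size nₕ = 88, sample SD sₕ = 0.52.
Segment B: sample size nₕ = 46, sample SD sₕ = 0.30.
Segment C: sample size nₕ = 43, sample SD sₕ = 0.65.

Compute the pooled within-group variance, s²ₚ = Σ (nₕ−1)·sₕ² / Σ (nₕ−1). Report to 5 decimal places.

0.26046

A: (88−1)·0.52² = 87·0.2704 = 23.5248
B: (46−1)·0.30² = 45·0.09 = 4.05
C: (43−1)·0.65² = 42·0.4225 = 17.745
Numerator = 45.3198; denominator = Σ(nₕ−1) = 174.
s²ₚ = 45.3198/174 = 0.2604586... → 0.26046.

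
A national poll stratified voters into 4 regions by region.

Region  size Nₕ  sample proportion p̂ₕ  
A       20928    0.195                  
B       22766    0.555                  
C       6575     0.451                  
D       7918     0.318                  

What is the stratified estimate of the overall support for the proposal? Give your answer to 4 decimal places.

0.3815

Wₕ = Nₕ/N with N = 58187: 0.3597, 0.3913, 0.1130, 0.1361.
p̂_st = 0.3597·0.195 + 0.3913·0.555 + 0.1130·0.451 + 0.1361·0.318 ≈ 0.381517... → 0.3815.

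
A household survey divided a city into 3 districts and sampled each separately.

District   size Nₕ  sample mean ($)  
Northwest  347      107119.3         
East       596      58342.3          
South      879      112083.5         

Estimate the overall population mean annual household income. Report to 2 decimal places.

93558.62

x̄_st = (Σ Nₕx̄ₕ) / (Σ Nₕ) = (347·107119.3 + 596·58342.3 + 879·112083.5) / 1822
= 170463804.4 / 1822 = 93558.6193... → 93558.62.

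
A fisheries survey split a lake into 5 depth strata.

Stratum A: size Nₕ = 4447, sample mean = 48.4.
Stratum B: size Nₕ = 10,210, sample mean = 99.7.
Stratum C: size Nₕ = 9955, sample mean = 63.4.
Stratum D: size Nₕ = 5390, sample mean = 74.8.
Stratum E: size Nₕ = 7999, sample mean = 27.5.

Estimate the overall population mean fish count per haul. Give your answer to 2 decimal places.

x̄_st = (Σ Nₕx̄ₕ) / (Σ Nₕ) = (4447·48.4 + 10210·99.7 + 9955·63.4 + 5390·74.8 + 7999·27.5) / 38001
= 2487463.3 / 38001 = 65.4578... → 65.46.

65.46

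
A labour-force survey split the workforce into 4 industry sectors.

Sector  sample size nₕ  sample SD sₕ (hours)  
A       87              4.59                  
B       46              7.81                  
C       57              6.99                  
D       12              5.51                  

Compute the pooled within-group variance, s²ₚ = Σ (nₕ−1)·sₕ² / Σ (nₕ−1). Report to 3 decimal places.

Degrees of freedom: 86 + 45 + 56 + 11 = 198.
Σ(nₕ−1)sₕ² = 86·21.0681 + 45·60.9961 + 56·48.8601 + 11·30.3601 = 7626.8078.
s²ₚ = 7626.8078 / 198 = 38.51923... → 38.519.

38.519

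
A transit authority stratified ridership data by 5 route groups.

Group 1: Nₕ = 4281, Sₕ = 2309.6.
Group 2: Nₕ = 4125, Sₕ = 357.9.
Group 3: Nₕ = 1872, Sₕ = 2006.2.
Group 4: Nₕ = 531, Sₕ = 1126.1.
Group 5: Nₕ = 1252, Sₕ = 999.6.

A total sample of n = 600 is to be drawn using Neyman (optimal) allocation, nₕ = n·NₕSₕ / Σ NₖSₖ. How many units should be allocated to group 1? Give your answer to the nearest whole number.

350

1: NₕSₕ = 4281·2309.6 = 9887397.6
2: NₕSₕ = 4125·357.9 = 1476337.5
3: NₕSₕ = 1872·2006.2 = 3755606.4
4: NₕSₕ = 531·1126.1 = 597959.1
5: NₕSₕ = 1252·999.6 = 1251499.2
Σ NₕSₕ = 16968799.8.
n_1 = 600·9887397.6/16968799.8 = 349.609... → 350.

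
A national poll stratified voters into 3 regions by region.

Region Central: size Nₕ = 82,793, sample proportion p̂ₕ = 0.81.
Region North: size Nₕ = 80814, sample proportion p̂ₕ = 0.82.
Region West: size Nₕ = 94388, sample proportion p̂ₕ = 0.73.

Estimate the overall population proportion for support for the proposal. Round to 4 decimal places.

Wₕ = Nₕ/N with N = 257995: 0.3209, 0.3132, 0.3659.
p̂_st = 0.3209·0.81 + 0.3132·0.82 + 0.3659·0.73 ≈ 0.783864... → 0.7839.

0.7839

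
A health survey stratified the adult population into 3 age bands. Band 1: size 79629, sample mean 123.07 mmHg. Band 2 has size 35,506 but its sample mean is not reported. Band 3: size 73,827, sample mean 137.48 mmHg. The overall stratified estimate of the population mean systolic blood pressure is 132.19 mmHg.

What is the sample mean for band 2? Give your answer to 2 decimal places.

141.64

N = 79629 + 35506 + 73827 = 188962.
Overall total = μ·N = 132.19·188962 = 24978886.78.
Subtract the known strata: 79629·123.07 + 73827·137.48 = 19949676.99.
Remaining total for band 2: 24978886.78 − 19949676.99 = 5029209.79.
Divide by its size: 5029209.79 / 35506 = 141.6439... → 141.64.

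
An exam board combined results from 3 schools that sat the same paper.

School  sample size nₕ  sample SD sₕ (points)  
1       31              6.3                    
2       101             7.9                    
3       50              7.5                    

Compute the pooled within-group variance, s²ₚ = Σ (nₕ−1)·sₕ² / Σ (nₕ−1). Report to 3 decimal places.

Degrees of freedom: 30 + 100 + 49 = 179.
Σ(nₕ−1)sₕ² = 30·39.69 + 100·62.41 + 49·56.25 = 10187.95.
s²ₚ = 10187.95 / 179 = 56.91592... → 56.916.

56.916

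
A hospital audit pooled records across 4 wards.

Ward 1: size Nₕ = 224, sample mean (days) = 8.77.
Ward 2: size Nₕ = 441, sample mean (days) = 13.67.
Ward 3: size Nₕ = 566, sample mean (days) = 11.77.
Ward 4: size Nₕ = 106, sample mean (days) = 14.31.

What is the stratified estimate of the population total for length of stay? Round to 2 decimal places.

1: 224·8.77 = 1964.48
2: 441·13.67 = 6028.47
3: 566·11.77 = 6661.82
4: 106·14.31 = 1516.86
τ̂ = Σ Nₕx̄ₕ = 16171.63.

16171.63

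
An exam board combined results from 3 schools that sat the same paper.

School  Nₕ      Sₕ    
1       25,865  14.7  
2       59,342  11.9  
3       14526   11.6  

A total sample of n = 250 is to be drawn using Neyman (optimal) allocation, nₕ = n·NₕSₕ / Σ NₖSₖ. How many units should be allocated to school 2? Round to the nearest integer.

141

1: NₕSₕ = 25865·14.7 = 380215.5
2: NₕSₕ = 59342·11.9 = 706169.8
3: NₕSₕ = 14526·11.6 = 168501.6
Σ NₕSₕ = 1254886.9.
n_2 = 250·706169.8/1254886.9 = 140.684... → 141.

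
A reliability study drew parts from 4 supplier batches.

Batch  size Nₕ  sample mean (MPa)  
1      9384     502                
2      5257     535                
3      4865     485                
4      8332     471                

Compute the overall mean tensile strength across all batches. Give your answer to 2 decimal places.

495.98

N = 9384 + 5257 + 4865 + 8332 = 27838.
The stratified mean weights each stratum mean by its population share Nₕ/N.
Σ Nₕx̄ₕ = 9384·502 + 5257·535 + 4865·485 + 8332·471 = 4710768 + 2812495 + 2359525 + 3924372 = 13807160.
Divide by N: 13807160 / 27838 = 495.9825... → 495.98.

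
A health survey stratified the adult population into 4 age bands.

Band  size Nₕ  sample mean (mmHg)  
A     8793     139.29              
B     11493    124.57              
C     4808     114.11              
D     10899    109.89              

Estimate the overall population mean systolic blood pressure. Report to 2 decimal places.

x̄_st = (Σ Nₕx̄ₕ) / (Σ Nₕ) = (8793·139.29 + 11493·124.57 + 4808·114.11 + 10899·109.89) / 35993
= 4402791.97 / 35993 = 122.3236... → 122.32.

122.32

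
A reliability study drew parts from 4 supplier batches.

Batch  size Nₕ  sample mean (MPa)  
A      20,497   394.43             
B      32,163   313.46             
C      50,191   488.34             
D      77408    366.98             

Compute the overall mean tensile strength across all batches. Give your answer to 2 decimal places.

x̄_st = (Σ Nₕx̄ₕ) / (Σ Nₕ) = (20497·394.43 + 32163·313.46 + 50191·488.34 + 77408·366.98) / 180259
= 71083906.47 / 180259 = 394.3432... → 394.34.

394.34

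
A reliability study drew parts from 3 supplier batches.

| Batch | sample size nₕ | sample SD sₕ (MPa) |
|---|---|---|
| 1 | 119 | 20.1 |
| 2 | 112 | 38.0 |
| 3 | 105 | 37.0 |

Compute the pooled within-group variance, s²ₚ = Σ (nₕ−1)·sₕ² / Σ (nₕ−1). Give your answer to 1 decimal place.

1052.1

1: (119−1)·20.1² = 118·404.01 = 47673.18
2: (112−1)·38.0² = 111·1444 = 160284
3: (105−1)·37.0² = 104·1369 = 142376
Numerator = 350333.18; denominator = Σ(nₕ−1) = 333.
s²ₚ = 350333.18/333 = 1052.052... → 1052.1.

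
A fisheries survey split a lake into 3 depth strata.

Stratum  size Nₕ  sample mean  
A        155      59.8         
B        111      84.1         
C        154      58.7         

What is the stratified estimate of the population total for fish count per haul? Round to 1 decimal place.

27643.9

Population total = Σ Nₕ·x̄ₕ (each stratum's size times its mean).
155·59.8 + 111·84.1 + 154·58.7 = 9269 + 9335.1 + 9039.8 = 27643.9.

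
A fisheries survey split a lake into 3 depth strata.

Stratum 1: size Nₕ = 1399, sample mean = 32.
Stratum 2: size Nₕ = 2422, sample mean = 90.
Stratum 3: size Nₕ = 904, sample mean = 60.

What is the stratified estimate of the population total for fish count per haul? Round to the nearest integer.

316988

1: 1399·32 = 44768
2: 2422·90 = 217980
3: 904·60 = 54240
τ̂ = Σ Nₕx̄ₕ = 316988.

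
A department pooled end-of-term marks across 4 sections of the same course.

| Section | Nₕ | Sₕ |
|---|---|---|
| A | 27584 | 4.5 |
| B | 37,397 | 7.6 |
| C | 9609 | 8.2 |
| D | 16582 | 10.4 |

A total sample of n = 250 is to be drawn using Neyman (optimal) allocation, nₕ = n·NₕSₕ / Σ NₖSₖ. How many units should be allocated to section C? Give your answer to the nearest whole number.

A: NₕSₕ = 27584·4.5 = 124128
B: NₕSₕ = 37397·7.6 = 284217.2
C: NₕSₕ = 9609·8.2 = 78793.8
D: NₕSₕ = 16582·10.4 = 172452.8
Σ NₕSₕ = 659591.8.
n_C = 250·78793.8/659591.8 = 29.865... → 30.

30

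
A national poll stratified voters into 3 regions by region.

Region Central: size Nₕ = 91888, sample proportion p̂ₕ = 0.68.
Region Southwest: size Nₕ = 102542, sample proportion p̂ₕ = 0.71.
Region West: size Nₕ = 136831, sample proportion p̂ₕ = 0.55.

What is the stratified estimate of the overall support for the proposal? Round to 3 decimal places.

N = 91888 + 102542 + 136831 = 331261.
Overall proportion = Σ (Nₕ/N)·p̂ₕ.
Σ Nₕp̂ₕ = 62483.84 + 72804.82 + 75257.05 = 210545.71.
210545.71 / 331261 = 0.63559... → 0.636.

0.636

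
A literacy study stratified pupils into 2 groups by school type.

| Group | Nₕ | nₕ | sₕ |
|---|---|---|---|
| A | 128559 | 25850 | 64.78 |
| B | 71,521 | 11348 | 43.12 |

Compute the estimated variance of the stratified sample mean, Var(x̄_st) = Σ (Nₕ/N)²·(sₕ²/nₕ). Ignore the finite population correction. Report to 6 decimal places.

0.087958

N = 200080; Wₕ = Nₕ/N.
group A: (128559/200080)²·64.78²/25850 = 0.067022242
group B: (71521/200080)²·43.12²/11348 = 0.020936206
Sum = 0.087958448 → 0.087958.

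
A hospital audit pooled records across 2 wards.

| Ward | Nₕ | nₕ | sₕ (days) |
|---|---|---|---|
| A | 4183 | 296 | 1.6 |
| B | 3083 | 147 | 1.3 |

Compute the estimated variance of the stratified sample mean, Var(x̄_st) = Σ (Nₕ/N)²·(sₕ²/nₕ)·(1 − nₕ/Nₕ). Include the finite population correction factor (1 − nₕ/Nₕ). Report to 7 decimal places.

0.0046346

N = 7266; Wₕ = Nₕ/N.
ward A: (4183/7266)²·1.6²/296·(1 − 296/4183) = 0.0026635440
ward B: (3083/7266)²·1.3²/147·(1 − 147/3083) = 0.0019710977
Sum = 0.0046346417 → 0.0046346.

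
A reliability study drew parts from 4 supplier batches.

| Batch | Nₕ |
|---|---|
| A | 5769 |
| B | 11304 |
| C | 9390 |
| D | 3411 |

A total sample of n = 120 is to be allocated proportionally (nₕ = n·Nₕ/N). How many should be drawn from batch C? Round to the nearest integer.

38

N = 5769 + 11304 + 9390 + 3411 = 29874.
n_C = 120·9390/29874 = 37.718... → 38.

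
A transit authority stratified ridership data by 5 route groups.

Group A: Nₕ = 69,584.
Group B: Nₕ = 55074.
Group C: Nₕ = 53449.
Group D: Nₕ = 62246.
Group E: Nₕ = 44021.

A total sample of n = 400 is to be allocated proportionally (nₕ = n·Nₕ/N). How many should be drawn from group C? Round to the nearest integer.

Share of group C = 53449/284374 = 0.18795.
Allocate 400 × 0.18795 = 75.181... → 75.

75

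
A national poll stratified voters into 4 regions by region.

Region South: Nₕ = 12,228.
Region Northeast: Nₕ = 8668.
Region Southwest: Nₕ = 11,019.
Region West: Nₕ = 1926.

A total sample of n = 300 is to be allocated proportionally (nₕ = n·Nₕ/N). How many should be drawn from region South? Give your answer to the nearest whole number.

108

Share of region South = 12228/33841 = 0.36134.
Allocate 300 × 0.36134 = 108.401... → 108.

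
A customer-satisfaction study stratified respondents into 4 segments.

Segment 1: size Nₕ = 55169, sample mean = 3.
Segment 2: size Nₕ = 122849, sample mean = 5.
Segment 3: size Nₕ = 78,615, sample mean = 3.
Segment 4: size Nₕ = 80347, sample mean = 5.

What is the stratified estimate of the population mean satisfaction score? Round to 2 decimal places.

4.21

N = 55169 + 122849 + 78615 + 80347 = 336980.
Weight each subgroup mean by Nₕ/N and sum.
Σ Nₕx̄ₕ = 55169·3 + 122849·5 + 78615·3 + 80347·5 = 165507 + 614245 + 235845 + 401735 = 1417332.
Divide by N: 1417332 / 336980 = 4.2060... → 4.21.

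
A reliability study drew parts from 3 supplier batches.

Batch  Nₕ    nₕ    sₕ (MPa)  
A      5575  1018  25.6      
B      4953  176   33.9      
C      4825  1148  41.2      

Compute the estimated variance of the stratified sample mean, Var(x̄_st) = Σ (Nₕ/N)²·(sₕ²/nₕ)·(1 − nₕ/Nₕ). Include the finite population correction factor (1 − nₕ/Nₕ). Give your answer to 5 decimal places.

0.83610

N = 15353. Term for each stratum: Wₕ²sₕ²/nₕ·(1−nₕ/Nₕ).
Var(x̄_st) = 0.06938563 + 0.65542620 + 0.11129022 = 0.83610205 → 0.83610.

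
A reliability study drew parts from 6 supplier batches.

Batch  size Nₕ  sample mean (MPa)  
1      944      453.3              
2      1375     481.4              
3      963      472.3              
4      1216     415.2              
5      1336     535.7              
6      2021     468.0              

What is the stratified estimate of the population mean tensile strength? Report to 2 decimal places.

x̄_st = (Σ Nₕx̄ₕ) / (Σ Nₕ) = (944·453.3 + 1375·481.4 + 963·472.3 + 1216·415.2 + 1336·535.7 + 2021·468.0) / 7855
= 3711071.5 / 7855 = 472.4470... → 472.45.

472.45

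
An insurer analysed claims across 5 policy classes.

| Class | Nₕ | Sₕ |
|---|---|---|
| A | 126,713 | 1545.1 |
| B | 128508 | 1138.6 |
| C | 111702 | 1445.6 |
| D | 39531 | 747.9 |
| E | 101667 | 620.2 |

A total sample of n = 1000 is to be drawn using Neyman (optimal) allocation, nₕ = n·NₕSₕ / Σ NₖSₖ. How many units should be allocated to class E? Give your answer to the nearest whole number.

Σ NₕSₕ = 126713·1545.1 + 128508·1138.6 + 111702·1445.6 + 39531·747.9 + 101667·620.2 = 596198984.6.
Share for E: 63053873.4/596198984.6 = 0.10576.
n_E = 1000 × 0.10576 = 105.760... → 106.

106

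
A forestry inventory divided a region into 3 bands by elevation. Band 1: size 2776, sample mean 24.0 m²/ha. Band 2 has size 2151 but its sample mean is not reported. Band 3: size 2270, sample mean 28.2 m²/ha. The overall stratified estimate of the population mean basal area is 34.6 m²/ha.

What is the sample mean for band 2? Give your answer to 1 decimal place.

Σ Nₕx̄ₕ = N·μ, so 2151·x̄_2 = 7197·34.6 − (2776·24.0 + 2270·28.2).
= 249016.2 − 130638 = 118378.2.
x̄_2 = 118378.2 / 2151 = 55.034... → 55.0.

55.0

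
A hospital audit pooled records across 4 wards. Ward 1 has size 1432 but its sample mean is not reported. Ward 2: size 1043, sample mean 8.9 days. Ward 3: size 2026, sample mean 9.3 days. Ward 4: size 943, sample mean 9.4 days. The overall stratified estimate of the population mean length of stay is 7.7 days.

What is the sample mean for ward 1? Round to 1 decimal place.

N = 1432 + 1043 + 2026 + 943 = 5444.
Overall total = μ·N = 7.7·5444 = 41918.8.
Subtract the known strata: 1043·8.9 + 2026·9.3 + 943·9.4 = 36988.7.
Remaining total for ward 1: 41918.8 − 36988.7 = 4930.1.
Divide by its size: 4930.1 / 1432 = 3.443... → 3.4.

3.4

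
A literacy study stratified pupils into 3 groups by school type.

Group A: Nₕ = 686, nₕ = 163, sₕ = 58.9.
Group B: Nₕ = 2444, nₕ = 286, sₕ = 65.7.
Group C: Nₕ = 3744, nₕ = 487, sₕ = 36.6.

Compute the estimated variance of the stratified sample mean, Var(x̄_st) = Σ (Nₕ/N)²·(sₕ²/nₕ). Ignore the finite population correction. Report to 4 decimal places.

N = 6874; Wₕ = Nₕ/N.
group A: (686/6874)²·58.9²/163 = 0.2119689
group B: (2444/6874)²·65.7²/286 = 1.9078668
group C: (3744/6874)²·36.6²/487 = 0.8159919
Sum = 2.9358276 → 2.9358.

2.9358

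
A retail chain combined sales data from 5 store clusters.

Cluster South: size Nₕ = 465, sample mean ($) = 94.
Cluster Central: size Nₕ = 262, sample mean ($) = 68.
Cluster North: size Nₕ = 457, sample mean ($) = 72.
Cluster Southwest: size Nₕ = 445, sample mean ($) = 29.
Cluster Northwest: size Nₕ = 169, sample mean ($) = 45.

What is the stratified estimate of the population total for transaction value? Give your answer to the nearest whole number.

Estimate total by summing Nₕ·x̄ₕ over strata.
465·94 + 262·68 + 457·72 + 445·29 + 169·45 = 43710 + 17816 + 32904 + 12905 + 7605 = 114940.

114940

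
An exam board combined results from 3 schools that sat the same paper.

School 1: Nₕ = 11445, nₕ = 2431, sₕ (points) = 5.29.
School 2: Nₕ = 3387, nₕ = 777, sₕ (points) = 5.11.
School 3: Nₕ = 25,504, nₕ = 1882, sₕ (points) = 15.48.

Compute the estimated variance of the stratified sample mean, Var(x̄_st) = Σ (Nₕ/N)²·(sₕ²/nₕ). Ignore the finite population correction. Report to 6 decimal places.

0.052068

N = 40336; Wₕ = Nₕ/N.
school 1: (11445/40336)²·5.29²/2431 = 0.000926771
school 2: (3387/40336)²·5.11²/777 = 0.000236955
school 3: (25504/40336)²·15.48²/1882 = 0.050904155
Sum = 0.052067881 → 0.052068.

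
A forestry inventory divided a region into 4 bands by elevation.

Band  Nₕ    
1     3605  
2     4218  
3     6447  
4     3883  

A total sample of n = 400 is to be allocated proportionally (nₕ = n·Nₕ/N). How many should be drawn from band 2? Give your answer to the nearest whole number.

93

Share of band 2 = 4218/18153 = 0.23236.
Allocate 400 × 0.23236 = 92.943... → 93.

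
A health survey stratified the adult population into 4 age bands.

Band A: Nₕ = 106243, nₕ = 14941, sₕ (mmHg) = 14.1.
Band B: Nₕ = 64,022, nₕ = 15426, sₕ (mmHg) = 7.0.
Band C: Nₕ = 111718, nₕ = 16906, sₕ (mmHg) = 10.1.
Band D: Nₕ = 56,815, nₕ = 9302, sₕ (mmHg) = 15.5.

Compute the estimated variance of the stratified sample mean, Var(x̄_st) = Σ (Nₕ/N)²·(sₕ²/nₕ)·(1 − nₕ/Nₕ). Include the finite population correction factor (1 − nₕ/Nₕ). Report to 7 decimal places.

0.0023748

N = 338798; Wₕ = Nₕ/N.
band A: (106243/338798)²·14.1²/14941·(1 − 14941/106243) = 0.0011244949
band B: (64022/338798)²·7.0²/15426·(1 − 15426/64022) = 0.0000860976
band C: (111718/338798)²·10.1²/16906·(1 − 16906/111718) = 0.0005568095
band D: (56815/338798)²·15.5²/9302·(1 − 9302/56815) = 0.0006074085
Sum = 0.0023748105 → 0.0023748.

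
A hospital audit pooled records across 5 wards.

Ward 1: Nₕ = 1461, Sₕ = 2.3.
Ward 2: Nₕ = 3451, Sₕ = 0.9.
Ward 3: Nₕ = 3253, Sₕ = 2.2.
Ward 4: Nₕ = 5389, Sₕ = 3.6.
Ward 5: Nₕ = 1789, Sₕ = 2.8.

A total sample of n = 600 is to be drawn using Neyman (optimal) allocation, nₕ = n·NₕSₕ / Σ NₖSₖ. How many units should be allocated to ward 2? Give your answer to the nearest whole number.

49

1: NₕSₕ = 1461·2.3 = 3360.3
2: NₕSₕ = 3451·0.9 = 3105.9
3: NₕSₕ = 3253·2.2 = 7156.6
4: NₕSₕ = 5389·3.6 = 19400.4
5: NₕSₕ = 1789·2.8 = 5009.2
Σ NₕSₕ = 38032.4.
n_2 = 600·3105.9/38032.4 = 48.999... → 49.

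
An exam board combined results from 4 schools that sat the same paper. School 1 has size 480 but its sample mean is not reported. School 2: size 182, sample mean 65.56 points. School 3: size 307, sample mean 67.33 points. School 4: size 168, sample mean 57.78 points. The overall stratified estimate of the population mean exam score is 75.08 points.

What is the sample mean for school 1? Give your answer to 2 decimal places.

N = 480 + 182 + 307 + 168 = 1137.
Overall total = μ·N = 75.08·1137 = 85365.96.
Subtract the known strata: 182·65.56 + 307·67.33 + 168·57.78 = 42309.27.
Remaining total for school 1: 85365.96 − 42309.27 = 43056.69.
Divide by its size: 43056.69 / 480 = 89.7014... → 89.70.

89.70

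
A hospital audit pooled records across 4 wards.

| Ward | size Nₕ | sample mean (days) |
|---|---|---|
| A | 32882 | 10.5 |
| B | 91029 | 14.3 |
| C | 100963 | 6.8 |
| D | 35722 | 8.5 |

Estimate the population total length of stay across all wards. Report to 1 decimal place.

2637161.1

A: 32882·10.5 = 345261
B: 91029·14.3 = 1301714.7
C: 100963·6.8 = 686548.4
D: 35722·8.5 = 303637
τ̂ = Σ Nₕx̄ₕ = 2637161.1.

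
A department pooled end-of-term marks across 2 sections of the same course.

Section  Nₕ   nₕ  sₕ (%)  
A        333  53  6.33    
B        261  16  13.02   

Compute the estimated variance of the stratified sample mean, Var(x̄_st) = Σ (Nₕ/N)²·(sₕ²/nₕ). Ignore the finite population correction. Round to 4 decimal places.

2.2832

N = 594. Term for each stratum: Wₕ²sₕ²/nₕ.
Var(x̄_st) = 0.2376004 + 2.0455501 = 2.2831504 → 2.2832.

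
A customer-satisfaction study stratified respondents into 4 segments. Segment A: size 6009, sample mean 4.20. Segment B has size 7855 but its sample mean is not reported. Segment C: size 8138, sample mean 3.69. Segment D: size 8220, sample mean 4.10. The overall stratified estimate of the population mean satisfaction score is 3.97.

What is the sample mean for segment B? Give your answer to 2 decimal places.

Σ Nₕx̄ₕ = N·μ, so 7855·x̄_B = 30222·3.97 − (6009·4.20 + 8138·3.69 + 8220·4.10).
= 119981.34 − 88969.02 = 31012.32.
x̄_B = 31012.32 / 7855 = 3.9481... → 3.95.

3.95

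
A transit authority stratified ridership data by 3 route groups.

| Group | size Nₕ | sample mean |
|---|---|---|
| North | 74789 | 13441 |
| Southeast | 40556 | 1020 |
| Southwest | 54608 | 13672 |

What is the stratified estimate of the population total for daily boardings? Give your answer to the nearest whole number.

North: 74789·13441 = 1005238949
Southeast: 40556·1020 = 41367120
Southwest: 54608·13672 = 746600576
τ̂ = Σ Nₕx̄ₕ = 1793206645.

1793206645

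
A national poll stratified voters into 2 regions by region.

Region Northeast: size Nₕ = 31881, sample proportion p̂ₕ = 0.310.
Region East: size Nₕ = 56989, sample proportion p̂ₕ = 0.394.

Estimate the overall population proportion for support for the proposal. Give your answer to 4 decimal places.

0.3639

Wₕ = Nₕ/N with N = 88870: 0.3587, 0.6413.
p̂_st = 0.3587·0.310 + 0.6413·0.394 ≈ 0.363866... → 0.3639.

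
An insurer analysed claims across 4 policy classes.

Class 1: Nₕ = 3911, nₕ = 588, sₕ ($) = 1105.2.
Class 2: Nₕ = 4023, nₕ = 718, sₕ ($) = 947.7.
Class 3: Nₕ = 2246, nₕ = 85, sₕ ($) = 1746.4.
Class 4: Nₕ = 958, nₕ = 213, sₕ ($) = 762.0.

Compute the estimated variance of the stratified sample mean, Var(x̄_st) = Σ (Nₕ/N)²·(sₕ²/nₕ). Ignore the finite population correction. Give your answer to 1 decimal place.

N = 11138. Term for each stratum: Wₕ²sₕ²/nₕ.
Var(x̄_st) = 256.1331 + 163.1935 + 1459.0615 + 20.1673 = 1898.5553 → 1898.6.

1898.6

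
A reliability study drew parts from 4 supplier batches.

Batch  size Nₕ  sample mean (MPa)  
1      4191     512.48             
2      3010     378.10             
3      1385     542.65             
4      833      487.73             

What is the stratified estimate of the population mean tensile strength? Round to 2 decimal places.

x̄_st = (Σ Nₕx̄ₕ) / (Σ Nₕ) = (4191·512.48 + 3010·378.10 + 1385·542.65 + 833·487.73) / 9419
= 4443734.02 / 9419 = 471.7841... → 471.78.

471.78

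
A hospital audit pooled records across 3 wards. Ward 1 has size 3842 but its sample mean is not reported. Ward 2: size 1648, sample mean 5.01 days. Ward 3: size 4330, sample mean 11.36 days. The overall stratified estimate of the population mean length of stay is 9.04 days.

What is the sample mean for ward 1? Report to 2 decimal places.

N = 3842 + 1648 + 4330 = 9820.
Overall total = μ·N = 9.04·9820 = 88772.8.
Subtract the known strata: 1648·5.01 + 4330·11.36 = 57445.28.
Remaining total for ward 1: 88772.8 − 57445.28 = 31327.52.
Divide by its size: 31327.52 / 3842 = 8.1540... → 8.15.

8.15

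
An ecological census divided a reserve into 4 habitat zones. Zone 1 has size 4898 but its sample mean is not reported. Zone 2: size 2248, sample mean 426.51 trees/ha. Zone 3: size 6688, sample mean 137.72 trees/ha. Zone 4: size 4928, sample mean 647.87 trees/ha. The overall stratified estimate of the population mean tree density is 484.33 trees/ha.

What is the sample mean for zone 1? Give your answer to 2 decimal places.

N = 4898 + 2248 + 6688 + 4928 = 18762.
Overall total = μ·N = 484.33·18762 = 9086999.46.
Subtract the known strata: 2248·426.51 + 6688·137.72 + 4928·647.87 = 5072569.2.
Remaining total for zone 1: 9086999.46 − 5072569.2 = 4014430.26.
Divide by its size: 4014430.26 / 4898 = 819.6060... → 819.61.

819.61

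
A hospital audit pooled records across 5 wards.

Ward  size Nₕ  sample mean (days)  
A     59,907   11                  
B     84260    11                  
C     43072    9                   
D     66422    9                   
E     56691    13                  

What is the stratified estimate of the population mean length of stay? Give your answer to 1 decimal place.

10.7

x̄_st = (Σ Nₕx̄ₕ) / (Σ Nₕ) = (59907·11 + 84260·11 + 43072·9 + 66422·9 + 56691·13) / 310352
= 3308266 / 310352 = 10.660... → 10.7.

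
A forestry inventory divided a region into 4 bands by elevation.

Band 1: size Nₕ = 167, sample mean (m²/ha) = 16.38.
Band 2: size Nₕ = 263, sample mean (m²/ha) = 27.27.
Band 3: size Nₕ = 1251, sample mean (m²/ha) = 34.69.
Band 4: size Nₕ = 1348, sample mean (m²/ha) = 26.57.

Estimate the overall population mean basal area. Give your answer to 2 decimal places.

x̄_st = (Σ Nₕx̄ₕ) / (Σ Nₕ) = (167·16.38 + 263·27.27 + 1251·34.69 + 1348·26.57) / 3029
= 89121.02 / 3029 = 29.4226... → 29.42.

29.42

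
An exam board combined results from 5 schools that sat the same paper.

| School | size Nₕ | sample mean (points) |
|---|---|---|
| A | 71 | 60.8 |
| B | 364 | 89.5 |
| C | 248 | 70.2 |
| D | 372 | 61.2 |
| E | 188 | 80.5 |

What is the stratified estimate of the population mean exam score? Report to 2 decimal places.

x̄_st = (Σ Nₕx̄ₕ) / (Σ Nₕ) = (71·60.8 + 364·89.5 + 248·70.2 + 372·61.2 + 188·80.5) / 1243
= 92204.8 / 1243 = 74.1792... → 74.18.

74.18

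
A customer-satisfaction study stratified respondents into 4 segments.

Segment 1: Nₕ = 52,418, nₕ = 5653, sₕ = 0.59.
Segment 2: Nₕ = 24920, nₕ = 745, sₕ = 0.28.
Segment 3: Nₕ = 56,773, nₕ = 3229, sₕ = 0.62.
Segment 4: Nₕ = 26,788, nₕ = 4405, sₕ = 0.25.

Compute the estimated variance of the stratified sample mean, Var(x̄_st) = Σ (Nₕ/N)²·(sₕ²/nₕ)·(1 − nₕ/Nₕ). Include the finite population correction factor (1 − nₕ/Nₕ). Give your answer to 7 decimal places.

0.0000226

N = 160899; Wₕ = Nₕ/N.
segment 1: (52418/160899)²·0.59²/5653·(1 − 5653/52418) = 0.0000058307
segment 2: (24920/160899)²·0.28²/745·(1 − 745/24920) = 0.0000024489
segment 3: (56773/160899)²·0.62²/3229·(1 − 3229/56773) = 0.0000139785
segment 4: (26788/160899)²·0.25²/4405·(1 − 4405/26788) = 0.0000003286
Sum = 0.0000225867 → 0.0000226.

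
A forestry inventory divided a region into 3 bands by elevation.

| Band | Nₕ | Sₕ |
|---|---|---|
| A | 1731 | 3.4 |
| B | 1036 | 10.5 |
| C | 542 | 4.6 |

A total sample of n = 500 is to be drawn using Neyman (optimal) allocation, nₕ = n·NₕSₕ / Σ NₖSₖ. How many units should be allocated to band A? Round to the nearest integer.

153

Σ NₕSₕ = 1731·3.4 + 1036·10.5 + 542·4.6 = 19256.6.
Share for A: 5885.4/19256.6 = 0.30563.
n_A = 500 × 0.30563 = 152.815... → 153.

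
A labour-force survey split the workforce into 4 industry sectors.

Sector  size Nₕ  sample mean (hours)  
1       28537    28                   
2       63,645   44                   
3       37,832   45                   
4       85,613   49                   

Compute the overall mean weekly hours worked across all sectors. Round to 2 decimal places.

44.04

N = 215627; weights Wₕ = Nₕ/N = (0.1323, 0.2952, 0.1755, 0.3970).
x̄_st = Σ Wₕ·x̄ₕ = 0.1323·28 + 0.2952·44 + 0.1755·45 + 0.3970·49 ≈ 44.0432...
→ 44.04.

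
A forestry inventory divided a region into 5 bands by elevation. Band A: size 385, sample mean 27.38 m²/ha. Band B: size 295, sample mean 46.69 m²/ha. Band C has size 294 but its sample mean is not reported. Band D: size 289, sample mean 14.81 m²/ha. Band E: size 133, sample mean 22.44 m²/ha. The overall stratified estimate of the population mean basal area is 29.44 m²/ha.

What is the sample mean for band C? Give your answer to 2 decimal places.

Σ Nₕx̄ₕ = N·μ, so 294·x̄_C = 1396·29.44 − (385·27.38 + 295·46.69 + 289·14.81 + 133·22.44).
= 41098.24 − 31579.46 = 9518.78.
x̄_C = 9518.78 / 294 = 32.3768... → 32.38.

32.38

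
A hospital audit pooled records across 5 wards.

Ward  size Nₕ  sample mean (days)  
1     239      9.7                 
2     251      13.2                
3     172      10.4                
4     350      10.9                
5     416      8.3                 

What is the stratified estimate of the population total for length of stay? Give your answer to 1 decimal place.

14688.1

Population total = Σ Nₕ·x̄ₕ (each stratum's size times its mean).
239·9.7 + 251·13.2 + 172·10.4 + 350·10.9 + 416·8.3 = 2318.3 + 3313.2 + 1788.8 + 3815 + 3452.8 = 14688.1.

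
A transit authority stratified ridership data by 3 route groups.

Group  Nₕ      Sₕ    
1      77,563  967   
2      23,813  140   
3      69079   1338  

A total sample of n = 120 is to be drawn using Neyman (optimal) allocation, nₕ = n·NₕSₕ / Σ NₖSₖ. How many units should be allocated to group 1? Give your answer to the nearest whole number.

Σ NₕSₕ = 77563·967 + 23813·140 + 69079·1338 = 170764943.
Share for 1: 75003421/170764943 = 0.43922.
n_1 = 120 × 0.43922 = 52.706... → 53.

53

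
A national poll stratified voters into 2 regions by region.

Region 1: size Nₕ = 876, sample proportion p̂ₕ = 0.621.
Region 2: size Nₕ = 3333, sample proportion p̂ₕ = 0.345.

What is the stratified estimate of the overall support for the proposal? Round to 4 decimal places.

0.4024

Wₕ = Nₕ/N with N = 4209: 0.2081, 0.7919.
p̂_st = 0.2081·0.621 + 0.7919·0.345 ≈ 0.402443... → 0.4024.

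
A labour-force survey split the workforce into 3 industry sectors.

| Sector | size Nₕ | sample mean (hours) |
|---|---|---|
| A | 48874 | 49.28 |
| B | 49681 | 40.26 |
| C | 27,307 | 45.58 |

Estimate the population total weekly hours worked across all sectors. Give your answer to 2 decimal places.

5653320.84

Population total = Σ Nₕ·x̄ₕ (each stratum's size times its mean).
48874·49.28 + 49681·40.26 + 27307·45.58 = 2408510.72 + 2000157.06 + 1244653.06 = 5653320.84.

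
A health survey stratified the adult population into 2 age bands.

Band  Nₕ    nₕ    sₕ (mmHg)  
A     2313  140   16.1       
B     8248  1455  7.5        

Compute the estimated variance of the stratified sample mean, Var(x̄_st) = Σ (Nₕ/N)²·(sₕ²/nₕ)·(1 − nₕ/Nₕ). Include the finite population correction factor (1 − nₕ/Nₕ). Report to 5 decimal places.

N = 10561. Term for each stratum: Wₕ²sₕ²/nₕ·(1−nₕ/Nₕ).
Var(x̄_st) = 0.08343514 + 0.01942047 = 0.10285561 → 0.10286.

0.10286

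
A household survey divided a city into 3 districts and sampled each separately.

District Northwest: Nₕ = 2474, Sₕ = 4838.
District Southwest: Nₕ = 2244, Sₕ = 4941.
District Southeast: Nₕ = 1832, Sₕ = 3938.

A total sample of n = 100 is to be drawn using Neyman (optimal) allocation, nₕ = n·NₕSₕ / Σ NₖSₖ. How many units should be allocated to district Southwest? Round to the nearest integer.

Σ NₕSₕ = 2474·4838 + 2244·4941 + 1832·3938 = 30271232.
Share for Southwest: 11087604/30271232 = 0.36628.
n_Southwest = 100 × 0.36628 = 36.628... → 37.

37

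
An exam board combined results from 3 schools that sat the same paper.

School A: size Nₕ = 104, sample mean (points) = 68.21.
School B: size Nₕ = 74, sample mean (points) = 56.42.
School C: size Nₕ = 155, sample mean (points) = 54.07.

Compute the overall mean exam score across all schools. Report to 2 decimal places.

59.01

x̄_st = (Σ Nₕx̄ₕ) / (Σ Nₕ) = (104·68.21 + 74·56.42 + 155·54.07) / 333
= 19649.77 / 333 = 59.0083... → 59.01.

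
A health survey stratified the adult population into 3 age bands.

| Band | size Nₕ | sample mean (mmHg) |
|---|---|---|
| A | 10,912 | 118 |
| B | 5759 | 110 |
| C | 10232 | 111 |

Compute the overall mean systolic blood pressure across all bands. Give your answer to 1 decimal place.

113.6

N = 10912 + 5759 + 10232 = 26903.
The stratified mean weights each stratum mean by its population share Nₕ/N.
Σ Nₕx̄ₕ = 10912·118 + 5759·110 + 10232·111 = 1287616 + 633490 + 1135752 = 3056858.
Divide by N: 3056858 / 26903 = 113.625... → 113.6.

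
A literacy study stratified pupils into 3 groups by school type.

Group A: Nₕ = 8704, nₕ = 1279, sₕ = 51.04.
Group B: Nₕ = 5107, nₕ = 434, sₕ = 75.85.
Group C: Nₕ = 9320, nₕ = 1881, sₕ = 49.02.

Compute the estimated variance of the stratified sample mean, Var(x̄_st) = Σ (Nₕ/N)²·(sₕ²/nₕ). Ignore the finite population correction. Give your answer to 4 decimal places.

1.1420

N = 23131; Wₕ = Nₕ/N.
group A: (8704/23131)²·51.04²/1279 = 0.2884030
group B: (5107/23131)²·75.85²/434 = 0.6461961
group C: (9320/23131)²·49.02²/1881 = 0.2073962
Sum = 1.1419953 → 1.1420.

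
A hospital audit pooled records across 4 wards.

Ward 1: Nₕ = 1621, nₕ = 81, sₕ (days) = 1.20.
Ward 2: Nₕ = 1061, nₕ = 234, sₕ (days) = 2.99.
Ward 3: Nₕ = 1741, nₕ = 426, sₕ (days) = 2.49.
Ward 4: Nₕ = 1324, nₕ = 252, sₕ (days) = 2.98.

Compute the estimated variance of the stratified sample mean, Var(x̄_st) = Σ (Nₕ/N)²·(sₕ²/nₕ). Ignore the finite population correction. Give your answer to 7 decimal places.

0.0059226

N = 5747. Term for each stratum: Wₕ²sₕ²/nₕ.
Var(x̄_st) = 0.0014143637 + 0.0013021916 + 0.0013356856 + 0.0018703615 = 0.0059226025 → 0.0059226.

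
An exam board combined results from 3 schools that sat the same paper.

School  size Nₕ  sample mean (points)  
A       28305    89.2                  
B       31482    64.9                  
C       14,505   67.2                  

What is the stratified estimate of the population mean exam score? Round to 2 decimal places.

74.61

N = 74292; weights Wₕ = Nₕ/N = (0.3810, 0.4238, 0.1952).
x̄_st = Σ Wₕ·x̄ₕ = 0.3810·89.2 + 0.4238·64.9 + 0.1952·67.2 ≈ 74.6073...
→ 74.61.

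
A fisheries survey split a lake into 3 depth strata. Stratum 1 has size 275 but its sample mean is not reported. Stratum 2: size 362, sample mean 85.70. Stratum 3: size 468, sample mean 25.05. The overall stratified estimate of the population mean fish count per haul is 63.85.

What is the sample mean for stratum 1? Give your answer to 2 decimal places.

101.12

Σ Nₕx̄ₕ = N·μ, so 275·x̄_1 = 1105·63.85 − (362·85.70 + 468·25.05).
= 70554.25 − 42746.8 = 27807.45.
x̄_1 = 27807.45 / 275 = 101.118 → 101.12.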